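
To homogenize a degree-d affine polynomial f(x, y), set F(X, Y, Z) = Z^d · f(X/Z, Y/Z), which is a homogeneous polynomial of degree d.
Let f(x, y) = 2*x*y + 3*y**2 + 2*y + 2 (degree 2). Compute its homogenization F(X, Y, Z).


F(X, Y, Z) = 2*X*Y + 3*Y**2 + 2*Y*Z + 2*Z**2

deg(f) = 2.
Substitute x = X/Z, y = Y/Z into f, then multiply by Z^2.
  monomial 2·x^1·y^1 ↦ 2·X^1·Y^1·Z^0.
  monomial 3·x^0·y^2 ↦ 3·X^0·Y^2·Z^0.
  monomial 2·x^0·y^1 ↦ 2·X^0·Y^1·Z^1.
  monomial 2·x^0·y^0 ↦ 2·X^0·Y^0·Z^2.
Collecting: F(X, Y, Z) = 2*X*Y + 3*Y**2 + 2*Y*Z + 2*Z**2.


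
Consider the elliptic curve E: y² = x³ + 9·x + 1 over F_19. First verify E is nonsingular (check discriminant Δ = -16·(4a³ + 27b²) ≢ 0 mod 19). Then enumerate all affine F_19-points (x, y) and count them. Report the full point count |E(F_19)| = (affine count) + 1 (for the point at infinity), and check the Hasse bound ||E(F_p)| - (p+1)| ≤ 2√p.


Affine points = {(0, 1), (0, 18), (1, 7), (1, 12), (3, 6), (3, 13), (4, 5), (4, 14), (5, 0), (6, 9), (6, 10), (11, 5), (11, 14), (13, 4), (13, 15), (16, 2), (16, 17)}; affine count = 17; |E(F_19)| = 18.

Discriminant check: Δ ∝ 4a³ + 27b² = 4·9³ + 27·1² = 4·729 + 27·1 ≡ 17 (mod 19). Nonzero ⇒ E is nonsingular.
For each x ∈ F_19, compute rhs = x³ + 9·x + 1 mod 19, then count y ∈ F_19 with y² ≡ rhs.
  x = 0: rhs = 1, matching y values: 1, 18 (2 points).
  x = 1: rhs = 11, matching y values: 7, 12 (2 points).
  x = 2: rhs = 8, matching y values: none (0 points).
  x = 3: rhs = 17, matching y values: 6, 13 (2 points).
  x = 4: rhs = 6, matching y values: 5, 14 (2 points).
  x = 5: rhs = 0, matching y values: 0 (1 points).
  x = 6: rhs = 5, matching y values: 9, 10 (2 points).
  x = 7: rhs = 8, matching y values: none (0 points).
  x = 8: rhs = 15, matching y values: none (0 points).
  x = 9: rhs = 13, matching y values: none (0 points).
  x = 10: rhs = 8, matching y values: none (0 points).
  x = 11: rhs = 6, matching y values: 5, 14 (2 points).
  x = 12: rhs = 13, matching y values: none (0 points).
  x = 13: rhs = 16, matching y values: 4, 15 (2 points).
  x = 14: rhs = 2, matching y values: none (0 points).
  x = 15: rhs = 15, matching y values: none (0 points).
  x = 16: rhs = 4, matching y values: 2, 17 (2 points).
  x = 17: rhs = 13, matching y values: none (0 points).
  x = 18: rhs = 10, matching y values: none (0 points).
Total affine count: 17.
Full point count |E(F_19)| = 17 + 1 = 18.
Hasse bound: |18 − (19+1)| = |-2| = 2 ≤ 2√19 ≈ 8.7178 ✓.


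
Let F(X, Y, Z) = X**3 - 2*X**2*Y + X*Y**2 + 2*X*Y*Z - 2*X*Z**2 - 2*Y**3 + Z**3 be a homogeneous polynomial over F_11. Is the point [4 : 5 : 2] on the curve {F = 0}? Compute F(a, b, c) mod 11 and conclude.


F(4,5,2) ≡ 8 (mod 11); P is NOT on the curve.

Evaluate F(4, 5, 2) term-by-term (mod 11).
  X**3 ↦ 1·64·1·1 = 64
  -2*X**2*Y ↦ -2·16·5·1 = -160
  X*Y**2 ↦ 1·4·25·1 = 100
  2*X*Y*Z ↦ 2·4·5·2 = 80
  -2*X*Z**2 ↦ -2·4·1·4 = -32
  -2*Y**3 ↦ -2·1·125·1 = -250
  Z**3 ↦ 1·1·1·8 = 8
Sum: F(4, 5, 2) = (64) + (-160) + (100) + (80) + (-32) + (-250) + (8) = -190.
Reducing mod 11: -190 ≡ 8 (mod 11).
Since F(a, b, c) ≡ 8 ≠ 0 (mod 11), P does NOT lie on the curve.


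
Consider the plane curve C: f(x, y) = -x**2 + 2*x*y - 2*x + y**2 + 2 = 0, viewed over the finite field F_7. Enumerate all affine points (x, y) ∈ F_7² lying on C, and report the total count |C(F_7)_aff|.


Affine F_7-points: {(1, 2), (1, 3), (3, 3), (3, 5), (5, 5), (5, 6)}; count = 6.

For each of the 49 pairs (x, y) ∈ F_7², evaluate f(x, y) mod 7. Record the zeros.
  x = 0: [0↦2, 1↦3, 2↦6, 3↦4, 4↦4, 5↦6, 6↦3]  zeros at y ∈ ∅
  x = 1: [0↦6, 1↦2, 2↦0, 3↦0, 4↦2, 5↦6, 6↦5]  zeros at y ∈ {2, 3}
  x = 2: [0↦1, 1↦6, 2↦6, 3↦1, 4↦5, 5↦4, 6↦5]  zeros at y ∈ ∅
  x = 3: [0↦1, 1↦1, 2↦3, 3↦0, 4↦6, 5↦0, 6↦3]  zeros at y ∈ {3, 5}
  x = 4: [0↦6, 1↦1, 2↦5, 3↦4, 4↦5, 5↦1, 6↦6]  zeros at y ∈ ∅
  x = 5: [0↦2, 1↦6, 2↦5, 3↦6, 4↦2, 5↦0, 6↦0]  zeros at y ∈ {5, 6}
  x = 6: [0↦3, 1↦2, 2↦3, 3↦6, 4↦4, 5↦4, 6↦6]  zeros at y ∈ ∅
Collecting zeros: affine points = {(1, 2), (1, 3), (3, 3), (3, 5), (5, 5), (5, 6)}.
Total count |C(F_7)_aff| = 6.


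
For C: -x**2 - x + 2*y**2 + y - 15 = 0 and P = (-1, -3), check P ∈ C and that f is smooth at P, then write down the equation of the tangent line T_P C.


Tangent line at P: x - 11*y - 32 = 0.

Step 1: f(-1, -3) = 0, so P lies on C.
Step 2: partial derivatives
  f_x(x, y) = -2*x - 1, f_y(x, y) = 4*y + 1.
  f_x(P) = 1, f_y(P) = -11 (gradient nonzero, so P is smooth).
Step 3: tangent line at P: 1·(x − -1) + -11·(y − -3) = 0.
Expanding: x - 11*y - 32 = 0.


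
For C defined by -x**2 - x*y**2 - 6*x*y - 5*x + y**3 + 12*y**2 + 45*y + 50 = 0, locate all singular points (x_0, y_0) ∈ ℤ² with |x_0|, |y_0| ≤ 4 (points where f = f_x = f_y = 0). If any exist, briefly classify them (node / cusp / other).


Singular points: {(2, -3)}; classification: node.

Compute partial derivatives:
  f_x = -2*x - y**2 - 6*y - 5.
  f_y = -2*x*y - 6*x + 3*y**2 + 24*y + 45.
Scan x_0 ∈ {−4, ..., 4}. For each x_0, f_y(x_0, y) is a polynomial in y; find its integer roots y ∈ {−4, ..., 4}, then test f_x and f at those candidates.
  x = -4: f_y(-4, y) = 3*y**2 + 32*y + 69; vanishes at y ∈ {-3}. (-4, -3): f_x = 12 ≠ 0.
  x = -3: f_y(-3, y) = 3*y**2 + 30*y + 63; vanishes at y ∈ {-3}. (-3, -3): f_x = 10 ≠ 0.
  x = -2: f_y(-2, y) = 3*y**2 + 28*y + 57; vanishes at y ∈ {-3}. (-2, -3): f_x = 8 ≠ 0.
  x = -1: f_y(-1, y) = 3*y**2 + 26*y + 51; vanishes at y ∈ {-3}. (-1, -3): f_x = 6 ≠ 0.
  x = 0: f_y(0, y) = 3*y**2 + 24*y + 45; vanishes at y ∈ {-3}. (0, -3): f_x = 4 ≠ 0.
  x = 1: f_y(1, y) = 3*y**2 + 22*y + 39; vanishes at y ∈ {-3}. (1, -3): f_x = 2 ≠ 0.
  x = 2: f_y(2, y) = 3*y**2 + 20*y + 33; vanishes at y ∈ {-3}. (2, -3): f_x = 0, f = 0 — SINGULAR.
  x = 3: f_y(3, y) = 3*y**2 + 18*y + 27; vanishes at y ∈ {-3}. (3, -3): f_x = -2 ≠ 0.
  x = 4: f_y(4, y) = 3*y**2 + 16*y + 21; vanishes at y ∈ {-3}. (4, -3): f_x = -4 ≠ 0.
Only singular point on the grid: (2, -3).
Classify: substitute x = 2 + u, y = -3 + v and expand: f = -u**2 - u*v**2 + v**3 + v**2.
No constant or linear terms (consistent with a singular point). Quadratic part: -u**2 + v**2. Cubic part: -u*v**2 + v**3.
The quadratic part v**2 - u**2 = (v − u)(v + u) splits into two distinct linear factors, so there are two distinct tangent lines y − -3 = ±(x − 2) — this is a node (ordinary double point).
Classification: node.


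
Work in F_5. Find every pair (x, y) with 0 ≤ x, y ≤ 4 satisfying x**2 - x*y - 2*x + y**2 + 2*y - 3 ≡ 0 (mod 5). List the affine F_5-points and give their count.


Affine F_5-points: {(0, 1), (0, 2), (3, 0), (3, 1), (4, 0), (4, 2)}; count = 6.

For each of the 25 pairs (x, y) ∈ F_5², evaluate f(x, y) mod 5. Record the zeros.
  x = 0: [0↦2, 1↦0, 2↦0, 3↦2, 4↦1]  zeros at y ∈ {1, 2}
  x = 1: [0↦1, 1↦3, 2↦2, 3↦3, 4↦1]  zeros at y ∈ ∅
  x = 2: [0↦2, 1↦3, 2↦1, 3↦1, 4↦3]  zeros at y ∈ ∅
  x = 3: [0↦0, 1↦0, 2↦2, 3↦1, 4↦2]  zeros at y ∈ {0, 1}
  x = 4: [0↦0, 1↦4, 2↦0, 3↦3, 4↦3]  zeros at y ∈ {0, 2}
Collecting zeros: affine points = {(0, 1), (0, 2), (3, 0), (3, 1), (4, 0), (4, 2)}.
Total count |C(F_5)_aff| = 6.


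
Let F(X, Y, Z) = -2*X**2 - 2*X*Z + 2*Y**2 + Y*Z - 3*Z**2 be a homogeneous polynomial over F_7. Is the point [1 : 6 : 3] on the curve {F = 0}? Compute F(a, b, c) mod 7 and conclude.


F(1,6,3) ≡ 6 (mod 7); P is NOT on the curve.

Evaluate F(1, 6, 3) term-by-term (mod 7).
  -2*X**2 ↦ -2·1·1·1 = -2
  -2*X*Z ↦ -2·1·1·3 = -6
  2*Y**2 ↦ 2·1·36·1 = 72
  Y*Z ↦ 1·1·6·3 = 18
  -3*Z**2 ↦ -3·1·1·9 = -27
Sum: F(1, 6, 3) = (-2) + (-6) + (72) + (18) + (-27) = 55.
Reducing mod 7: 55 ≡ 6 (mod 7).
Since F(a, b, c) ≡ 6 ≠ 0 (mod 7), P does NOT lie on the curve.


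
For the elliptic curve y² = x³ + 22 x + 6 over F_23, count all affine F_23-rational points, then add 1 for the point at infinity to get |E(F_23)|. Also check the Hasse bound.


Affine points = {(0, 11), (0, 12), (1, 11), (1, 12), (2, 9), (2, 14), (6, 3), (6, 20), (8, 2), (8, 21), (9, 6), (9, 17), (15, 10), (15, 13), (17, 7), (17, 16), (18, 1), (18, 22), (21, 0), (22, 11), (22, 12)}; affine count = 21; |E(F_23)| = 22.

Discriminant check: Δ ∝ 4a³ + 27b² = 4·22³ + 27·6² = 4·10648 + 27·36 ≡ 2 (mod 23). Nonzero ⇒ E is nonsingular.
For each x ∈ F_23, compute rhs = x³ + 22·x + 6 mod 23, then count y ∈ F_23 with y² ≡ rhs.
  x = 0: rhs = 6, matching y values: 11, 12 (2 points).
  x = 1: rhs = 6, matching y values: 11, 12 (2 points).
  x = 2: rhs = 12, matching y values: 9, 14 (2 points).
  x = 3: rhs = 7, matching y values: none (0 points).
  x = 4: rhs = 20, matching y values: none (0 points).
  x = 5: rhs = 11, matching y values: none (0 points).
  x = 6: rhs = 9, matching y values: 3, 20 (2 points).
  x = 7: rhs = 20, matching y values: none (0 points).
  x = 8: rhs = 4, matching y values: 2, 21 (2 points).
  x = 9: rhs = 13, matching y values: 6, 17 (2 points).
  x = 10: rhs = 7, matching y values: none (0 points).
  x = 11: rhs = 15, matching y values: none (0 points).
  x = 12: rhs = 20, matching y values: none (0 points).
  x = 13: rhs = 5, matching y values: none (0 points).
  x = 14: rhs = 22, matching y values: none (0 points).
  x = 15: rhs = 8, matching y values: 10, 13 (2 points).
  x = 16: rhs = 15, matching y values: none (0 points).
  x = 17: rhs = 3, matching y values: 7, 16 (2 points).
  x = 18: rhs = 1, matching y values: 1, 22 (2 points).
  x = 19: rhs = 15, matching y values: none (0 points).
  x = 20: rhs = 5, matching y values: none (0 points).
  x = 21: rhs = 0, matching y values: 0 (1 points).
  x = 22: rhs = 6, matching y values: 11, 12 (2 points).
Total affine count: 21.
Full point count |E(F_23)| = 21 + 1 = 22.
Hasse bound: |22 − (23+1)| = |-2| = 2 ≤ 2√23 ≈ 9.5917 ✓.


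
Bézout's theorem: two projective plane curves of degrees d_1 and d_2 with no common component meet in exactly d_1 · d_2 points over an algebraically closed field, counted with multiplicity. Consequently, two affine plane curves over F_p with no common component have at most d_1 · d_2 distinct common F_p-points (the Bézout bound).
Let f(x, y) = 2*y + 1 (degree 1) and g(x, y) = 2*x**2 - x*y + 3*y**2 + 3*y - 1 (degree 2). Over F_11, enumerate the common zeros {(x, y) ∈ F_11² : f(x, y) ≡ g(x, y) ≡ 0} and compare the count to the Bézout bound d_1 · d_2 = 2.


Common zeros: ∅; count = 0; Bézout bound = 2.

deg(f) = 1, deg(g) = 2, so Bézout bound = 2.
Scan x ∈ F_11. For each x, list the y ∈ F_11 with f(x, y) ≡ 0 and those with g(x, y) ≡ 0 (mod 11); the common zeros in that column are the intersection.
  x = 0: f ≡ 0 at y ∈ {5}; g ≡ 0 at y ∈ ∅; common: ∅.
  x = 1: f ≡ 0 at y ∈ {5}; g ≡ 0 at y ∈ {6, 8}; common: ∅.
  x = 2: f ≡ 0 at y ∈ {5}; g ≡ 0 at y ∈ {1, 6}; common: ∅.
  x = 3: f ≡ 0 at y ∈ {5}; g ≡ 0 at y ∈ {3, 8}; common: ∅.
  x = 4: f ≡ 0 at y ∈ {5}; g ≡ 0 at y ∈ {1, 3}; common: ∅.
  x = 5: f ≡ 0 at y ∈ {5}; g ≡ 0 at y ∈ ∅; common: ∅.
  x = 6: f ≡ 0 at y ∈ {5}; g ≡ 0 at y ∈ {2, 10}; common: ∅.
  x = 7: f ≡ 0 at y ∈ {5}; g ≡ 0 at y ∈ ∅; common: ∅.
  x = 8: f ≡ 0 at y ∈ {5}; g ≡ 0 at y ∈ ∅; common: ∅.
  x = 9: f ≡ 0 at y ∈ {5}; g ≡ 0 at y ∈ ∅; common: ∅.
  x = 10: f ≡ 0 at y ∈ {5}; g ≡ 0 at y ∈ {7, 10}; common: ∅.
Collecting: common zeros = ∅, so the count is 0.
Comparison with the Bézout bound: 0 ≤ 2 = deg(f)·deg(g), as expected for curves with no common component (the affine F_11-count falls short of the bound because intersections may lie at infinity, over extension fields, or carry multiplicity).


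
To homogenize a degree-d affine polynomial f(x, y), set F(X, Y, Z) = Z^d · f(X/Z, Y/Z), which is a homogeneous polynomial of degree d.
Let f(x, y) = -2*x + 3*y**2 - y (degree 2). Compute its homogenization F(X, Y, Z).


F(X, Y, Z) = -2*X*Z + 3*Y**2 - Y*Z

deg(f) = 2.
Substitute x = X/Z, y = Y/Z into f, then multiply by Z^2.
  monomial -2·x^1·y^0 ↦ -2·X^1·Y^0·Z^1.
  monomial 3·x^0·y^2 ↦ 3·X^0·Y^2·Z^0.
  monomial -1·x^0·y^1 ↦ -1·X^0·Y^1·Z^1.
Collecting: F(X, Y, Z) = -2*X*Z + 3*Y**2 - Y*Z.


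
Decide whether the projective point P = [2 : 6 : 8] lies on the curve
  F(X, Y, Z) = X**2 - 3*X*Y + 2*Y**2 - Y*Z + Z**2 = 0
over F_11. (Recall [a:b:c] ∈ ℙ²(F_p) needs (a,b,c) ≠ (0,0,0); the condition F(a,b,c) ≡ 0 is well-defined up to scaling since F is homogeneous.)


F(2,6,8) ≡ 1 (mod 11); P is NOT on the curve.

Evaluate F(2, 6, 8) term-by-term (mod 11).
  X**2 ↦ 1·4·1·1 = 4
  -3*X*Y ↦ -3·2·6·1 = -36
  2*Y**2 ↦ 2·1·36·1 = 72
  -Y*Z ↦ -1·1·6·8 = -48
  Z**2 ↦ 1·1·1·64 = 64
Sum: F(2, 6, 8) = (4) + (-36) + (72) + (-48) + (64) = 56.
Reducing mod 11: 56 ≡ 1 (mod 11).
Since F(a, b, c) ≡ 1 ≠ 0 (mod 11), P does NOT lie on the curve.


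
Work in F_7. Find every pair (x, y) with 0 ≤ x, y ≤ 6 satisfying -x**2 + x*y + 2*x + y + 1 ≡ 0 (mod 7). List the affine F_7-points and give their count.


Affine F_7-points: {(0, 6), (1, 6), (2, 2), (3, 4), (4, 0), (5, 0)}; count = 6.

For each of the 49 pairs (x, y) ∈ F_7², evaluate f(x, y) mod 7. Record the zeros.
  x = 0: [0↦1, 1↦2, 2↦3, 3↦4, 4↦5, 5↦6, 6↦0]  zeros at y ∈ {6}
  x = 1: [0↦2, 1↦4, 2↦6, 3↦1, 4↦3, 5↦5, 6↦0]  zeros at y ∈ {6}
  x = 2: [0↦1, 1↦4, 2↦0, 3↦3, 4↦6, 5↦2, 6↦5]  zeros at y ∈ {2}
  x = 3: [0↦5, 1↦2, 2↦6, 3↦3, 4↦0, 5↦4, 6↦1]  zeros at y ∈ {4}
  x = 4: [0↦0, 1↦5, 2↦3, 3↦1, 4↦6, 5↦4, 6↦2]  zeros at y ∈ {0}
  x = 5: [0↦0, 1↦6, 2↦5, 3↦4, 4↦3, 5↦2, 6↦1]  zeros at y ∈ {0}
  x = 6: [0↦5, 1↦5, 2↦5, 3↦5, 4↦5, 5↦5, 6↦5]  zeros at y ∈ ∅
Collecting zeros: affine points = {(0, 6), (1, 6), (2, 2), (3, 4), (4, 0), (5, 0)}.
Total count |C(F_7)_aff| = 6.


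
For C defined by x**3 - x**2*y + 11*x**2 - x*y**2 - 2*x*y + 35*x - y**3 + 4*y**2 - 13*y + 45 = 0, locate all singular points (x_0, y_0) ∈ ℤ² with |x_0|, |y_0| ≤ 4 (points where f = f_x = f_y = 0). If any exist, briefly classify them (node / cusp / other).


Singular points: {(-3, 2)}; classification: cusp.

Compute partial derivatives:
  f_x = 3*x**2 - 2*x*y + 22*x - y**2 - 2*y + 35.
  f_y = -x**2 - 2*x*y - 2*x - 3*y**2 + 8*y - 13.
Scan x_0 ∈ {−4, ..., 4}. For each x_0, f_y(x_0, y) is a polynomial in y; find its integer roots y ∈ {−4, ..., 4}, then test f_x and f at those candidates.
  x = -4: f_y(-4, y) = -3*y**2 + 16*y - 21; vanishes at y ∈ {3}. (-4, 3): f_x = 4 ≠ 0.
  x = -3: f_y(-3, y) = -3*y**2 + 14*y - 16; vanishes at y ∈ {2}. (-3, 2): f_x = 0, f = 0 — SINGULAR.
  x = -2: f_y(-2, y) = -3*y**2 + 12*y - 13; no integer root y with |y| ≤ 4.
  x = -1: f_y(-1, y) = -3*y**2 + 10*y - 12; no integer root y with |y| ≤ 4.
  x = 0: f_y(0, y) = -3*y**2 + 8*y - 13; no integer root y with |y| ≤ 4.
  x = 1: f_y(1, y) = -3*y**2 + 6*y - 16; no integer root y with |y| ≤ 4.
  x = 2: f_y(2, y) = -3*y**2 + 4*y - 21; no integer root y with |y| ≤ 4.
  x = 3: f_y(3, y) = -3*y**2 + 2*y - 28; no integer root y with |y| ≤ 4.
  x = 4: f_y(4, y) = -3*y**2 - 37; no integer root y with |y| ≤ 4.
Only singular point on the grid: (-3, 2).
Classify: substitute x = -3 + u, y = 2 + v and expand: f = u**3 - u**2*v - u*v**2 - v**3 + v**2.
No constant or linear terms (consistent with a singular point). Quadratic part: v**2. Cubic part: u**3 - u**2*v - u*v**2 - v**3.
The quadratic part v**2 is a perfect square, so there is a single (double) tangent line v = 0, i.e. y = 2. Restricting the cubic part to that line (v = 0) leaves u**3 ≠ 0, so f is not divisible by v and the branch is v² ≈ -u**3 to lowest order — this is a cusp.
Classification: cusp.


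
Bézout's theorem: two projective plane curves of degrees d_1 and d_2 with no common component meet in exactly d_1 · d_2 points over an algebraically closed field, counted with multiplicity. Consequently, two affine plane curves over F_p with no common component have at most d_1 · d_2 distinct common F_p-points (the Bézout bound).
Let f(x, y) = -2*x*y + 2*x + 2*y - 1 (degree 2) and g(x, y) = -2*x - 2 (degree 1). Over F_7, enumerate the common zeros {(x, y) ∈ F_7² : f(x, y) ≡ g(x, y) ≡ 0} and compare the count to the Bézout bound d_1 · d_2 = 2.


Common zeros: {(6, 6)}; count = 1; Bézout bound = 2.

deg(f) = 2, deg(g) = 1, so Bézout bound = 2.
Scan x ∈ F_7. For each x, list the y ∈ F_7 with f(x, y) ≡ 0 and those with g(x, y) ≡ 0 (mod 7); the common zeros in that column are the intersection.
  x = 0: f ≡ 0 at y ∈ {4}; g ≡ 0 at y ∈ ∅; common: ∅.
  x = 1: f ≡ 0 at y ∈ ∅; g ≡ 0 at y ∈ ∅; common: ∅.
  x = 2: f ≡ 0 at y ∈ {5}; g ≡ 0 at y ∈ ∅; common: ∅.
  x = 3: f ≡ 0 at y ∈ {3}; g ≡ 0 at y ∈ ∅; common: ∅.
  x = 4: f ≡ 0 at y ∈ {0}; g ≡ 0 at y ∈ ∅; common: ∅.
  x = 5: f ≡ 0 at y ∈ {2}; g ≡ 0 at y ∈ ∅; common: ∅.
  x = 6: f ≡ 0 at y ∈ {6}; g ≡ 0 at y ∈ {0, 1, 2, 3, 4, 5, 6}; common: {6}.
Collecting: common zeros = {(6, 6)}, so the count is 1.
Comparison with the Bézout bound: 1 ≤ 2 = deg(f)·deg(g), as expected for curves with no common component (the affine F_7-count falls short of the bound because intersections may lie at infinity, over extension fields, or carry multiplicity).


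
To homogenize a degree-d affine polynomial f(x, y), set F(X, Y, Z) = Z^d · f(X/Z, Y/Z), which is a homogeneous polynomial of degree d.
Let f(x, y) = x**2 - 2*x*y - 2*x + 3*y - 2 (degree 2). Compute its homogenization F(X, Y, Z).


F(X, Y, Z) = X**2 - 2*X*Y - 2*X*Z + 3*Y*Z - 2*Z**2

deg(f) = 2.
Substitute x = X/Z, y = Y/Z into f, then multiply by Z^2.
  monomial 1·x^2·y^0 ↦ 1·X^2·Y^0·Z^0.
  monomial -2·x^1·y^1 ↦ -2·X^1·Y^1·Z^0.
  monomial -2·x^1·y^0 ↦ -2·X^1·Y^0·Z^1.
  monomial 3·x^0·y^1 ↦ 3·X^0·Y^1·Z^1.
  monomial -2·x^0·y^0 ↦ -2·X^0·Y^0·Z^2.
Collecting: F(X, Y, Z) = X**2 - 2*X*Y - 2*X*Z + 3*Y*Z - 2*Z**2.


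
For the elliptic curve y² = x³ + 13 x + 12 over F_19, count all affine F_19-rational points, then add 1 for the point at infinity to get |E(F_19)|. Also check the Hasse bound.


Affine points = {(1, 8), (1, 11), (7, 3), (7, 16), (8, 1), (8, 18), (11, 2), (11, 17), (17, 4), (17, 15), (18, 6), (18, 13)}; affine count = 12; |E(F_19)| = 13.

Discriminant check: Δ ∝ 4a³ + 27b² = 4·13³ + 27·12² = 4·2197 + 27·144 ≡ 3 (mod 19). Nonzero ⇒ E is nonsingular.
For each x ∈ F_19, compute rhs = x³ + 13·x + 12 mod 19, then count y ∈ F_19 with y² ≡ rhs.
  x = 0: rhs = 12, matching y values: none (0 points).
  x = 1: rhs = 7, matching y values: 8, 11 (2 points).
  x = 2: rhs = 8, matching y values: none (0 points).
  x = 3: rhs = 2, matching y values: none (0 points).
  x = 4: rhs = 14, matching y values: none (0 points).
  x = 5: rhs = 12, matching y values: none (0 points).
  x = 6: rhs = 2, matching y values: none (0 points).
  x = 7: rhs = 9, matching y values: 3, 16 (2 points).
  x = 8: rhs = 1, matching y values: 1, 18 (2 points).
  x = 9: rhs = 3, matching y values: none (0 points).
  x = 10: rhs = 2, matching y values: none (0 points).
  x = 11: rhs = 4, matching y values: 2, 17 (2 points).
  x = 12: rhs = 15, matching y values: none (0 points).
  x = 13: rhs = 3, matching y values: none (0 points).
  x = 14: rhs = 12, matching y values: none (0 points).
  x = 15: rhs = 10, matching y values: none (0 points).
  x = 16: rhs = 3, matching y values: none (0 points).
  x = 17: rhs = 16, matching y values: 4, 15 (2 points).
  x = 18: rhs = 17, matching y values: 6, 13 (2 points).
Total affine count: 12.
Full point count |E(F_19)| = 12 + 1 = 13.
Hasse bound: |13 − (19+1)| = |-7| = 7 ≤ 2√19 ≈ 8.7178 ✓.


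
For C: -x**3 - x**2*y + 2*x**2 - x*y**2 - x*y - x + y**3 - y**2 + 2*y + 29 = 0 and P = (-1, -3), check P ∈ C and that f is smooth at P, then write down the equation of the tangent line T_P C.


Tangent line at P: -20*x + 29*y + 67 = 0.

Step 1: f(-1, -3) = 0, so P lies on C.
Step 2: partial derivatives
  f_x(x, y) = -3*x**2 - 2*x*y + 4*x - y**2 - y - 1, f_y(x, y) = -x**2 - 2*x*y - x + 3*y**2 - 2*y + 2.
  f_x(P) = -20, f_y(P) = 29 (gradient nonzero, so P is smooth).
Step 3: tangent line at P: -20·(x − -1) + 29·(y − -3) = 0.
Expanding: -20*x + 29*y + 67 = 0.


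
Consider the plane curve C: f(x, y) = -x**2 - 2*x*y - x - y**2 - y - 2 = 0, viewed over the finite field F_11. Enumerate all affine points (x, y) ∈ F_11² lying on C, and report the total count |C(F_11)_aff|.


Affine F_11-points: {(0, 4), (0, 6), (1, 3), (1, 5), (2, 2), (2, 4), (3, 1), (3, 3), (4, 0), (4, 2), (5, 1), (5, 10), (6, 0), (6, 9), (7, 8), (7, 10), (8, 7), (8, 9), (9, 6), (9, 8), (10, 5), (10, 7)}; count = 22.

For each of the 121 pairs (x, y) ∈ F_11², evaluate f(x, y) mod 11. Record the zeros.
  x = 0: [0↦9, 1↦7, 2↦3, 3↦8, 4↦0, 5↦1, 6↦0, 7↦8, 8↦3, 9↦7, 10↦9]  zeros at y ∈ {4, 6}
  x = 1: [0↦7, 1↦3, 2↦8, 3↦0, 4↦1, 5↦0, 6↦8, 7↦3, 8↦7, 9↦9, 10↦9]  zeros at y ∈ {3, 5}
  x = 2: [0↦3, 1↦8, 2↦0, 3↦1, 4↦0, 5↦8, 6↦3, 7↦7, 8↦9, 9↦9, 10↦7]  zeros at y ∈ {2, 4}
  x = 3: [0↦8, 1↦0, 2↦1, 3↦0, 4↦8, 5↦3, 6↦7, 7↦9, 8↦9, 9↦7, 10↦3]  zeros at y ∈ {1, 3}
  x = 4: [0↦0, 1↦1, 2↦0, 3↦8, 4↦3, 5↦7, 6↦9, 7↦9, 8↦7, 9↦3, 10↦8]  zeros at y ∈ {0, 2}
  x = 5: [0↦1, 1↦0, 2↦8, 3↦3, 4↦7, 5↦9, 6↦9, 7↦7, 8↦3, 9↦8, 10↦0]  zeros at y ∈ {1, 10}
  x = 6: [0↦0, 1↦8, 2↦3, 3↦7, 4↦9, 5↦9, 6↦7, 7↦3, 8↦8, 9↦0, 10↦1]  zeros at y ∈ {0, 9}
  x = 7: [0↦8, 1↦3, 2↦7, 3↦9, 4↦9, 5↦7, 6↦3, 7↦8, 8↦0, 9↦1, 10↦0]  zeros at y ∈ {8, 10}
  x = 8: [0↦3, 1↦7, 2↦9, 3↦9, 4↦7, 5↦3, 6↦8, 7↦0, 8↦1, 9↦0, 10↦8]  zeros at y ∈ {7, 9}
  x = 9: [0↦7, 1↦9, 2↦9, 3↦7, 4↦3, 5↦8, 6↦0, 7↦1, 8↦0, 9↦8, 10↦3]  zeros at y ∈ {6, 8}
  x = 10: [0↦9, 1↦9, 2↦7, 3↦3, 4↦8, 5↦0, 6↦1, 7↦0, 8↦8, 9↦3, 10↦7]  zeros at y ∈ {5, 7}
Collecting zeros: affine points = {(0, 4), (0, 6), (1, 3), (1, 5), (2, 2), (2, 4), (3, 1), (3, 3), (4, 0), (4, 2), (5, 1), (5, 10), (6, 0), (6, 9), (7, 8), (7, 10), (8, 7), (8, 9), (9, 6), (9, 8), (10, 5), (10, 7)}.
Total count |C(F_11)_aff| = 22.


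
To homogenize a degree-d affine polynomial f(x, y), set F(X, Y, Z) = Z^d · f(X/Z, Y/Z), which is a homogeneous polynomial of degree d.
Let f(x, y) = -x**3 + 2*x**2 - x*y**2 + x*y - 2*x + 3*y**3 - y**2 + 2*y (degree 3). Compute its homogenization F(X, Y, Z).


F(X, Y, Z) = -X**3 + 2*X**2*Z - X*Y**2 + X*Y*Z - 2*X*Z**2 + 3*Y**3 - Y**2*Z + 2*Y*Z**2

deg(f) = 3.
Substitute x = X/Z, y = Y/Z into f, then multiply by Z^3.
  monomial -1·x^3·y^0 ↦ -1·X^3·Y^0·Z^0.
  monomial 2·x^2·y^0 ↦ 2·X^2·Y^0·Z^1.
  monomial -1·x^1·y^2 ↦ -1·X^1·Y^2·Z^0.
  monomial 1·x^1·y^1 ↦ 1·X^1·Y^1·Z^1.
  monomial -2·x^1·y^0 ↦ -2·X^1·Y^0·Z^2.
  monomial 3·x^0·y^3 ↦ 3·X^0·Y^3·Z^0.
  monomial -1·x^0·y^2 ↦ -1·X^0·Y^2·Z^1.
  monomial 2·x^0·y^1 ↦ 2·X^0·Y^1·Z^2.
Collecting: F(X, Y, Z) = -X**3 + 2*X**2*Z - X*Y**2 + X*Y*Z - 2*X*Z**2 + 3*Y**3 - Y**2*Z + 2*Y*Z**2.


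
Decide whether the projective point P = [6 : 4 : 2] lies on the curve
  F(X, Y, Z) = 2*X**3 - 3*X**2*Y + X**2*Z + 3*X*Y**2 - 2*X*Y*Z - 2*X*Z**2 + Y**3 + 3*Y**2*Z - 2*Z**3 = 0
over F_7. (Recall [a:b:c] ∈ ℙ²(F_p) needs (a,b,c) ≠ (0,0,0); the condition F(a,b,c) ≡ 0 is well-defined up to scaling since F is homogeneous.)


F(6,4,2) ≡ 3 (mod 7); P is NOT on the curve.

Evaluate F(6, 4, 2) term-by-term (mod 7).
  2*X**3 ↦ 2·216·1·1 = 432
  -3*X**2*Y ↦ -3·36·4·1 = -432
  X**2*Z ↦ 1·36·1·2 = 72
  3*X*Y**2 ↦ 3·6·16·1 = 288
  -2*X*Y*Z ↦ -2·6·4·2 = -96
  -2*X*Z**2 ↦ -2·6·1·4 = -48
  Y**3 ↦ 1·1·64·1 = 64
  3*Y**2*Z ↦ 3·1·16·2 = 96
  -2*Z**3 ↦ -2·1·1·8 = -16
Sum: F(6, 4, 2) = (432) + (-432) + (72) + (288) + (-96) + (-48) + (64) + (96) + (-16) = 360.
Reducing mod 7: 360 ≡ 3 (mod 7).
Since F(a, b, c) ≡ 3 ≠ 0 (mod 7), P does NOT lie on the curve.


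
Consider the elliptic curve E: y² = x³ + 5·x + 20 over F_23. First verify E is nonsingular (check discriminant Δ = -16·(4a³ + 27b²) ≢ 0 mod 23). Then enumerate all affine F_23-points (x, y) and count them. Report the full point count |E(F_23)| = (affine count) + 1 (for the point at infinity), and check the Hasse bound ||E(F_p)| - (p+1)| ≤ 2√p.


Affine points = {(1, 7), (1, 16), (3, 4), (3, 19), (4, 9), (4, 14), (5, 3), (5, 20), (6, 6), (6, 17), (9, 9), (9, 14), (10, 9), (10, 14), (11, 7), (11, 16), (17, 2), (17, 21), (18, 10), (18, 13), (20, 1), (20, 22), (21, 5), (21, 18)}; affine count = 24; |E(F_23)| = 25.

Discriminant check: Δ ∝ 4a³ + 27b² = 4·5³ + 27·20² = 4·125 + 27·400 ≡ 7 (mod 23). Nonzero ⇒ E is nonsingular.
For each x ∈ F_23, compute rhs = x³ + 5·x + 20 mod 23, then count y ∈ F_23 with y² ≡ rhs.
  x = 0: rhs = 20, matching y values: none (0 points).
  x = 1: rhs = 3, matching y values: 7, 16 (2 points).
  x = 2: rhs = 15, matching y values: none (0 points).
  x = 3: rhs = 16, matching y values: 4, 19 (2 points).
  x = 4: rhs = 12, matching y values: 9, 14 (2 points).
  x = 5: rhs = 9, matching y values: 3, 20 (2 points).
  x = 6: rhs = 13, matching y values: 6, 17 (2 points).
  x = 7: rhs = 7, matching y values: none (0 points).
  x = 8: rhs = 20, matching y values: none (0 points).
  x = 9: rhs = 12, matching y values: 9, 14 (2 points).
  x = 10: rhs = 12, matching y values: 9, 14 (2 points).
  x = 11: rhs = 3, matching y values: 7, 16 (2 points).
  x = 12: rhs = 14, matching y values: none (0 points).
  x = 13: rhs = 5, matching y values: none (0 points).
  x = 14: rhs = 5, matching y values: none (0 points).
  x = 15: rhs = 20, matching y values: none (0 points).
  x = 16: rhs = 10, matching y values: none (0 points).
  x = 17: rhs = 4, matching y values: 2, 21 (2 points).
  x = 18: rhs = 8, matching y values: 10, 13 (2 points).
  x = 19: rhs = 5, matching y values: none (0 points).
  x = 20: rhs = 1, matching y values: 1, 22 (2 points).
  x = 21: rhs = 2, matching y values: 5, 18 (2 points).
  x = 22: rhs = 14, matching y values: none (0 points).
Total affine count: 24.
Full point count |E(F_23)| = 24 + 1 = 25.
Hasse bound: |25 − (23+1)| = |1| = 1 ≤ 2√23 ≈ 9.5917 ✓.


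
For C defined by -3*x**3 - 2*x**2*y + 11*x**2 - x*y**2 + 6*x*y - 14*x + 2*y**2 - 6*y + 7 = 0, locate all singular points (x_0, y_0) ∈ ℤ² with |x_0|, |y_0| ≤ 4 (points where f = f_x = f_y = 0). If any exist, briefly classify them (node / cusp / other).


Singular points: {(1, 1)}; classification: cusp.

Compute partial derivatives:
  f_x = -9*x**2 - 4*x*y + 22*x - y**2 + 6*y - 14.
  f_y = -2*x**2 - 2*x*y + 6*x + 4*y - 6.
Scan x_0 ∈ {−4, ..., 4}. For each x_0, f_y(x_0, y) is a polynomial in y; find its integer roots y ∈ {−4, ..., 4}, then test f_x and f at those candidates.
  x = -4: f_y(-4, y) = 12*y - 62; no integer root y with |y| ≤ 4.
  x = -3: f_y(-3, y) = 10*y - 42; no integer root y with |y| ≤ 4.
  x = -2: f_y(-2, y) = 8*y - 26; no integer root y with |y| ≤ 4.
  x = -1: f_y(-1, y) = 6*y - 14; no integer root y with |y| ≤ 4.
  x = 0: f_y(0, y) = 4*y - 6; no integer root y with |y| ≤ 4.
  x = 1: f_y(1, y) = 2*y - 2; vanishes at y ∈ {1}. (1, 1): f_x = 0, f = 0 — SINGULAR.
  x = 2: f_y(2, y) = -2; no integer root y with |y| ≤ 4.
  x = 3: f_y(3, y) = -2*y - 6; vanishes at y ∈ {-3}. (3, -3): f_x = -20 ≠ 0.
  x = 4: f_y(4, y) = -4*y - 14; no integer root y with |y| ≤ 4.
Only singular point on the grid: (1, 1).
Classify: substitute x = 1 + u, y = 1 + v and expand: f = -3*u**3 - 2*u**2*v - u*v**2 + v**2.
No constant or linear terms (consistent with a singular point). Quadratic part: v**2. Cubic part: -3*u**3 - 2*u**2*v - u*v**2.
The quadratic part v**2 is a perfect square, so there is a single (double) tangent line v = 0, i.e. y = 1. Restricting the cubic part to that line (v = 0) leaves -3*u**3 ≠ 0, so f is not divisible by v and the branch is v² ≈ 3*u**3 to lowest order — this is a cusp.
Classification: cusp.


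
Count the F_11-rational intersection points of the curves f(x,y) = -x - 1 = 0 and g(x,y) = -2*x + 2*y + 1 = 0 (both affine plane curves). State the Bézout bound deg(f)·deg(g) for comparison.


Common zeros: {(10, 4)}; count = 1; Bézout bound = 1.

deg(f) = 1, deg(g) = 1, so Bézout bound = 1.
Scan x ∈ F_11. For each x, list the y ∈ F_11 with f(x, y) ≡ 0 and those with g(x, y) ≡ 0 (mod 11); the common zeros in that column are the intersection.
  x = 0: f ≡ 0 at y ∈ ∅; g ≡ 0 at y ∈ {5}; common: ∅.
  x = 1: f ≡ 0 at y ∈ ∅; g ≡ 0 at y ∈ {6}; common: ∅.
  x = 2: f ≡ 0 at y ∈ ∅; g ≡ 0 at y ∈ {7}; common: ∅.
  x = 3: f ≡ 0 at y ∈ ∅; g ≡ 0 at y ∈ {8}; common: ∅.
  x = 4: f ≡ 0 at y ∈ ∅; g ≡ 0 at y ∈ {9}; common: ∅.
  x = 5: f ≡ 0 at y ∈ ∅; g ≡ 0 at y ∈ {10}; common: ∅.
  x = 6: f ≡ 0 at y ∈ ∅; g ≡ 0 at y ∈ {0}; common: ∅.
  x = 7: f ≡ 0 at y ∈ ∅; g ≡ 0 at y ∈ {1}; common: ∅.
  x = 8: f ≡ 0 at y ∈ ∅; g ≡ 0 at y ∈ {2}; common: ∅.
  x = 9: f ≡ 0 at y ∈ ∅; g ≡ 0 at y ∈ {3}; common: ∅.
  x = 10: f ≡ 0 at y ∈ {0, 1, 2, 3, 4, 5, 6, 7, 8, 9, 10}; g ≡ 0 at y ∈ {4}; common: {4}.
Collecting: common zeros = {(10, 4)}, so the count is 1.
Comparison with the Bézout bound: 1 ≤ 1 = deg(f)·deg(g), as expected for curves with no common component (the bound is attained).


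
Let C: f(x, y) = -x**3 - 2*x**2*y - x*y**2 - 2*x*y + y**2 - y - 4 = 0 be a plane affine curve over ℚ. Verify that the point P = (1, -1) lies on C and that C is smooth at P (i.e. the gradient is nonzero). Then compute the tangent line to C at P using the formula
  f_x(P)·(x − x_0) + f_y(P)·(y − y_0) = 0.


Tangent line at P: 2*x - 5*y - 7 = 0.

Step 1: f(1, -1) = 0, so P lies on C.
Step 2: partial derivatives
  f_x(x, y) = -3*x**2 - 4*x*y - y**2 - 2*y, f_y(x, y) = -2*x**2 - 2*x*y - 2*x + 2*y - 1.
  f_x(P) = 2, f_y(P) = -5 (gradient nonzero, so P is smooth).
Step 3: tangent line at P: 2·(x − 1) + -5·(y − -1) = 0.
Expanding: 2*x - 5*y - 7 = 0.


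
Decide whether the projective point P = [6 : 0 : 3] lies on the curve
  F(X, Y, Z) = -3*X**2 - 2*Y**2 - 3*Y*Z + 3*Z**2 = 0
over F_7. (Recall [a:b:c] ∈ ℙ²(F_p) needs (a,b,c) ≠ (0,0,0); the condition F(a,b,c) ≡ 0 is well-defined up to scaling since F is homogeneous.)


F(6,0,3) ≡ 3 (mod 7); P is NOT on the curve.

Evaluate F(6, 0, 3) term-by-term (mod 7).
  -3*X**2 ↦ -3·36·1·1 = -108
  -2*Y**2 ↦ -2·1·0·1 = 0
  -3*Y*Z ↦ -3·1·0·3 = 0
  3*Z**2 ↦ 3·1·1·9 = 27
Sum: F(6, 0, 3) = (-108) + (0) + (0) + (27) = -81.
Reducing mod 7: -81 ≡ 3 (mod 7).
Since F(a, b, c) ≡ 3 ≠ 0 (mod 7), P does NOT lie on the curve.


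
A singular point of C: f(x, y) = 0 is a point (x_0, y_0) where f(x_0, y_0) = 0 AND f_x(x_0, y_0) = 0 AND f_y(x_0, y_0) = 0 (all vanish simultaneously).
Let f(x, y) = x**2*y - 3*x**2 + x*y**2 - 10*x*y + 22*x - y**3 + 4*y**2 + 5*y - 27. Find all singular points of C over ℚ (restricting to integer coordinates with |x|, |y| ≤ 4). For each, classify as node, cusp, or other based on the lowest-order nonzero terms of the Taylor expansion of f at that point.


Singular points: {(3, 2)}; classification: node.

Compute partial derivatives:
  f_x = 2*x*y - 6*x + y**2 - 10*y + 22.
  f_y = x**2 + 2*x*y - 10*x - 3*y**2 + 8*y + 5.
Scan x_0 ∈ {−4, ..., 4}. For each x_0, f_y(x_0, y) is a polynomial in y; find its integer roots y ∈ {−4, ..., 4}, then test f_x and f at those candidates.
  x = -4: f_y(-4, y) = 61 - 3*y**2; no integer root y with |y| ≤ 4.
  x = -3: f_y(-3, y) = -3*y**2 + 2*y + 44; no integer root y with |y| ≤ 4.
  x = -2: f_y(-2, y) = -3*y**2 + 4*y + 29; no integer root y with |y| ≤ 4.
  x = -1: f_y(-1, y) = -3*y**2 + 6*y + 16; no integer root y with |y| ≤ 4.
  x = 0: f_y(0, y) = -3*y**2 + 8*y + 5; no integer root y with |y| ≤ 4.
  x = 1: f_y(1, y) = -3*y**2 + 10*y - 4; no integer root y with |y| ≤ 4.
  x = 2: f_y(2, y) = -3*y**2 + 12*y - 11; no integer root y with |y| ≤ 4.
  x = 3: f_y(3, y) = -3*y**2 + 14*y - 16; vanishes at y ∈ {2}. (3, 2): f_x = 0, f = 0 — SINGULAR.
  x = 4: f_y(4, y) = -3*y**2 + 16*y - 19; no integer root y with |y| ≤ 4.
Only singular point on the grid: (3, 2).
Classify: substitute x = 3 + u, y = 2 + v and expand: f = u**2*v - u**2 + u*v**2 - v**3 + v**2.
No constant or linear terms (consistent with a singular point). Quadratic part: -u**2 + v**2. Cubic part: u**2*v + u*v**2 - v**3.
The quadratic part v**2 - u**2 = (v − u)(v + u) splits into two distinct linear factors, so there are two distinct tangent lines y − 2 = ±(x − 3) — this is a node (ordinary double point).
Classification: node.


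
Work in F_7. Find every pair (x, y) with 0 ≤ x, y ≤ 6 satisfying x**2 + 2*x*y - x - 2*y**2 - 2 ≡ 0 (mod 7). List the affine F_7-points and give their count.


Affine F_7-points: {(1, 3), (1, 5), (2, 0), (2, 2), (4, 5), (4, 6), (6, 0), (6, 6)}; count = 8.

For each of the 49 pairs (x, y) ∈ F_7², evaluate f(x, y) mod 7. Record the zeros.
  x = 0: [0↦5, 1↦3, 2↦4, 3↦1, 4↦1, 5↦4, 6↦3]  zeros at y ∈ ∅
  x = 1: [0↦5, 1↦5, 2↦1, 3↦0, 4↦2, 5↦0, 6↦1]  zeros at y ∈ {3, 5}
  x = 2: [0↦0, 1↦2, 2↦0, 3↦1, 4↦5, 5↦5, 6↦1]  zeros at y ∈ {0, 2}
  x = 3: [0↦4, 1↦1, 2↦1, 3↦4, 4↦3, 5↦5, 6↦3]  zeros at y ∈ ∅
  x = 4: [0↦3, 1↦2, 2↦4, 3↦2, 4↦3, 5↦0, 6↦0]  zeros at y ∈ {5, 6}
  x = 5: [0↦4, 1↦5, 2↦2, 3↦2, 4↦5, 5↦4, 6↦6]  zeros at y ∈ ∅
  x = 6: [0↦0, 1↦3, 2↦2, 3↦4, 4↦2, 5↦3, 6↦0]  zeros at y ∈ {0, 6}
Collecting zeros: affine points = {(1, 3), (1, 5), (2, 0), (2, 2), (4, 5), (4, 6), (6, 0), (6, 6)}.
Total count |C(F_7)_aff| = 8.


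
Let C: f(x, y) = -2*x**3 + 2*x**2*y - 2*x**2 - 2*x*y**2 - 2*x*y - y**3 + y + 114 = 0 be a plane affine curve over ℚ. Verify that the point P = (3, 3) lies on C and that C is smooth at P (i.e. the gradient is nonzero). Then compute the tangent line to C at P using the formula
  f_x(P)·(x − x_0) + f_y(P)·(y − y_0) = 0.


Tangent line at P: -54*x - 50*y + 312 = 0.

Step 1: f(3, 3) = 0, so P lies on C.
Step 2: partial derivatives
  f_x(x, y) = -6*x**2 + 4*x*y - 4*x - 2*y**2 - 2*y, f_y(x, y) = 2*x**2 - 4*x*y - 2*x - 3*y**2 + 1.
  f_x(P) = -54, f_y(P) = -50 (gradient nonzero, so P is smooth).
Step 3: tangent line at P: -54·(x − 3) + -50·(y − 3) = 0.
Expanding: -54*x - 50*y + 312 = 0.


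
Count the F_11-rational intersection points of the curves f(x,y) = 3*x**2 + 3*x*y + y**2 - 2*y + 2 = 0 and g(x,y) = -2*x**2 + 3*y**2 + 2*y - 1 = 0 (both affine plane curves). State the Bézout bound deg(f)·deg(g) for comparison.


Common zeros: {(8, 9)}; count = 1; Bézout bound = 4.

deg(f) = 2, deg(g) = 2, so Bézout bound = 4.
Scan x ∈ F_11. For each x, list the y ∈ F_11 with f(x, y) ≡ 0 and those with g(x, y) ≡ 0 (mod 11); the common zeros in that column are the intersection.
  x = 0: f ≡ 0 at y ∈ ∅; g ≡ 0 at y ∈ {4, 10}; common: ∅.
  x = 1: f ≡ 0 at y ∈ {2, 8}; g ≡ 0 at y ∈ ∅; common: ∅.
  x = 2: f ≡ 0 at y ∈ {8, 10}; g ≡ 0 at y ∈ ∅; common: ∅.
  x = 3: f ≡ 0 at y ∈ ∅; g ≡ 0 at y ∈ {5, 9}; common: ∅.
  x = 4: f ≡ 0 at y ∈ ∅; g ≡ 0 at y ∈ {0, 3}; common: ∅.
  x = 5: f ≡ 0 at y ∈ {0, 9}; g ≡ 0 at y ∈ {7}; common: ∅.
  x = 6: f ≡ 0 at y ∈ {0, 6}; g ≡ 0 at y ∈ {7}; common: ∅.
  x = 7: f ≡ 0 at y ∈ ∅; g ≡ 0 at y ∈ {0, 3}; common: ∅.
  x = 8: f ≡ 0 at y ∈ {2, 9}; g ≡ 0 at y ∈ {5, 9}; common: {9}.
  x = 9: f ≡ 0 at y ∈ ∅; g ≡ 0 at y ∈ ∅; common: ∅.
  x = 10: f ≡ 0 at y ∈ {6, 10}; g ≡ 0 at y ∈ ∅; common: ∅.
Collecting: common zeros = {(8, 9)}, so the count is 1.
Comparison with the Bézout bound: 1 ≤ 4 = deg(f)·deg(g), as expected for curves with no common component (the affine F_11-count falls short of the bound because intersections may lie at infinity, over extension fields, or carry multiplicity).


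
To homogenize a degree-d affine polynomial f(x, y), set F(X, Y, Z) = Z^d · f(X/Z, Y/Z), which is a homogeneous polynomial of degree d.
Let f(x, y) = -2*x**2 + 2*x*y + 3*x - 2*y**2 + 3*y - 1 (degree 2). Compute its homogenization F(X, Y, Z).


F(X, Y, Z) = -2*X**2 + 2*X*Y + 3*X*Z - 2*Y**2 + 3*Y*Z - Z**2

deg(f) = 2.
Substitute x = X/Z, y = Y/Z into f, then multiply by Z^2.
  monomial -2·x^2·y^0 ↦ -2·X^2·Y^0·Z^0.
  monomial 2·x^1·y^1 ↦ 2·X^1·Y^1·Z^0.
  monomial 3·x^1·y^0 ↦ 3·X^1·Y^0·Z^1.
  monomial -2·x^0·y^2 ↦ -2·X^0·Y^2·Z^0.
  monomial 3·x^0·y^1 ↦ 3·X^0·Y^1·Z^1.
  monomial -1·x^0·y^0 ↦ -1·X^0·Y^0·Z^2.
Collecting: F(X, Y, Z) = -2*X**2 + 2*X*Y + 3*X*Z - 2*Y**2 + 3*Y*Z - Z**2.


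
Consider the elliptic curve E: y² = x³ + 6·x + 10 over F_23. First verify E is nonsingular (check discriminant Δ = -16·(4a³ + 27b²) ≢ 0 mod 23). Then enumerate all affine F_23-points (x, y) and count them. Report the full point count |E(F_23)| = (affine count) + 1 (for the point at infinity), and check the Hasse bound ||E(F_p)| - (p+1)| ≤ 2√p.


Affine points = {(3, 3), (3, 20), (4, 11), (4, 12), (5, 2), (5, 21), (6, 3), (6, 20), (7, 2), (7, 21), (8, 8), (8, 15), (10, 9), (10, 14), (11, 2), (11, 21), (12, 4), (12, 19), (13, 10), (13, 13), (14, 3), (14, 20), (15, 5), (15, 18), (16, 4), (16, 19), (18, 4), (18, 19), (21, 6), (21, 17), (22, 7), (22, 16)}; affine count = 32; |E(F_23)| = 33.

Discriminant check: Δ ∝ 4a³ + 27b² = 4·6³ + 27·10² = 4·216 + 27·100 ≡ 22 (mod 23). Nonzero ⇒ E is nonsingular.
For each x ∈ F_23, compute rhs = x³ + 6·x + 10 mod 23, then count y ∈ F_23 with y² ≡ rhs.
  x = 0: rhs = 10, matching y values: none (0 points).
  x = 1: rhs = 17, matching y values: none (0 points).
  x = 2: rhs = 7, matching y values: none (0 points).
  x = 3: rhs = 9, matching y values: 3, 20 (2 points).
  x = 4: rhs = 6, matching y values: 11, 12 (2 points).
  x = 5: rhs = 4, matching y values: 2, 21 (2 points).
  x = 6: rhs = 9, matching y values: 3, 20 (2 points).
  x = 7: rhs = 4, matching y values: 2, 21 (2 points).
  x = 8: rhs = 18, matching y values: 8, 15 (2 points).
  x = 9: rhs = 11, matching y values: none (0 points).
  x = 10: rhs = 12, matching y values: 9, 14 (2 points).
  x = 11: rhs = 4, matching y values: 2, 21 (2 points).
  x = 12: rhs = 16, matching y values: 4, 19 (2 points).
  x = 13: rhs = 8, matching y values: 10, 13 (2 points).
  x = 14: rhs = 9, matching y values: 3, 20 (2 points).
  x = 15: rhs = 2, matching y values: 5, 18 (2 points).
  x = 16: rhs = 16, matching y values: 4, 19 (2 points).
  x = 17: rhs = 11, matching y values: none (0 points).
  x = 18: rhs = 16, matching y values: 4, 19 (2 points).
  x = 19: rhs = 14, matching y values: none (0 points).
  x = 20: rhs = 11, matching y values: none (0 points).
  x = 21: rhs = 13, matching y values: 6, 17 (2 points).
  x = 22: rhs = 3, matching y values: 7, 16 (2 points).
Total affine count: 32.
Full point count |E(F_23)| = 32 + 1 = 33.
Hasse bound: |33 − (23+1)| = |9| = 9 ≤ 2√23 ≈ 9.5917 ✓.


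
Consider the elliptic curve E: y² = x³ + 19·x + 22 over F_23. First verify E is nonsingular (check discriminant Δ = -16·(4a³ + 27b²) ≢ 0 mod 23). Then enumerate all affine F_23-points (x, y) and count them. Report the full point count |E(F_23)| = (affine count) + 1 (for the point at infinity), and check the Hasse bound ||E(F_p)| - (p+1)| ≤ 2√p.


Affine points = {(4, 1), (4, 22), (5, 9), (5, 14), (9, 5), (9, 18), (10, 4), (10, 19), (12, 0), (15, 5), (15, 18), (16, 11), (16, 12), (18, 3), (18, 20), (22, 5), (22, 18)}; affine count = 17; |E(F_23)| = 18.

Discriminant check: Δ ∝ 4a³ + 27b² = 4·19³ + 27·22² = 4·6859 + 27·484 ≡ 1 (mod 23). Nonzero ⇒ E is nonsingular.
For each x ∈ F_23, compute rhs = x³ + 19·x + 22 mod 23, then count y ∈ F_23 with y² ≡ rhs.
  x = 0: rhs = 22, matching y values: none (0 points).
  x = 1: rhs = 19, matching y values: none (0 points).
  x = 2: rhs = 22, matching y values: none (0 points).
  x = 3: rhs = 14, matching y values: none (0 points).
  x = 4: rhs = 1, matching y values: 1, 22 (2 points).
  x = 5: rhs = 12, matching y values: 9, 14 (2 points).
  x = 6: rhs = 7, matching y values: none (0 points).
  x = 7: rhs = 15, matching y values: none (0 points).
  x = 8: rhs = 19, matching y values: none (0 points).
  x = 9: rhs = 2, matching y values: 5, 18 (2 points).
  x = 10: rhs = 16, matching y values: 4, 19 (2 points).
  x = 11: rhs = 21, matching y values: none (0 points).
  x = 12: rhs = 0, matching y values: 0 (1 points).
  x = 13: rhs = 5, matching y values: none (0 points).
  x = 14: rhs = 19, matching y values: none (0 points).
  x = 15: rhs = 2, matching y values: 5, 18 (2 points).
  x = 16: rhs = 6, matching y values: 11, 12 (2 points).
  x = 17: rhs = 14, matching y values: none (0 points).
  x = 18: rhs = 9, matching y values: 3, 20 (2 points).
  x = 19: rhs = 20, matching y values: none (0 points).
  x = 20: rhs = 7, matching y values: none (0 points).
  x = 21: rhs = 22, matching y values: none (0 points).
  x = 22: rhs = 2, matching y values: 5, 18 (2 points).
Total affine count: 17.
Full point count |E(F_23)| = 17 + 1 = 18.
Hasse bound: |18 − (23+1)| = |-6| = 6 ≤ 2√23 ≈ 9.5917 ✓.
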